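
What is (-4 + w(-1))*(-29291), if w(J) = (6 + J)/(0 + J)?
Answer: 263619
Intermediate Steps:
w(J) = (6 + J)/J
(-4 + w(-1))*(-29291) = (-4 + (6 - 1)/(-1))*(-29291) = (-4 - 1*5)*(-29291) = (-4 - 5)*(-29291) = -9*(-29291) = 263619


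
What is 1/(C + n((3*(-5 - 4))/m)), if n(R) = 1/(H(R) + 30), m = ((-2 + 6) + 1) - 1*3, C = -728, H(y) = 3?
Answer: -33/24023 ≈ -0.0013737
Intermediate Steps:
m = 2 (m = (4 + 1) - 3 = 5 - 3 = 2)
n(R) = 1/33 (n(R) = 1/(3 + 30) = 1/33)
1/(C + n((3*(-5 - 4))/m)) = 1/(-728 + 1/33) = 1/(-24023/33) = -33/24023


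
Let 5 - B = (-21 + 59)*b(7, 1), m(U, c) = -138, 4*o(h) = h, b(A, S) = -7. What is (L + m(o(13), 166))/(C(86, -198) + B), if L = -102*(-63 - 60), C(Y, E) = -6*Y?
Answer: -12408/245 ≈ -50.645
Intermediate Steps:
o(h) = h/4
L = 12546 (L = -102*(-123) = 12546)
B = 271 (B = 5 - (-21 + 59)*(-7) = 5 - 38*(-7) = 5 - 1*(-266) = 5 + 266 = 271)
(L + m(o(13), 166))/(C(86, -198) + B) = (12546 - 138)/(-6*86 + 271) = 12408/(-516 + 271) = 12408/(-245) = 12408*(-1/245) = -12408/245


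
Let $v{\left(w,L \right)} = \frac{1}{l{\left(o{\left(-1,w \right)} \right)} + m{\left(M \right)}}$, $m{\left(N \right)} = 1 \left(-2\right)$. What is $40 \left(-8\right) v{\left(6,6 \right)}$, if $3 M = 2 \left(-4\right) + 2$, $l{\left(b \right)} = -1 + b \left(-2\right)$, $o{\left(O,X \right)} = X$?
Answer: $\frac{64}{3} \approx 21.333$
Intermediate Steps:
$l{\left(b \right)} = -1 - 2 b$
$M = -2$ ($M = \frac{2 \left(-4\right) + 2}{3} = \frac{-8 + 2}{3} = \frac{1}{3} \left(-6\right) = -2$)
$m{\left(N \right)} = -2$
$v{\left(w,L \right)} = \frac{1}{-3 - 2 w}$ ($v{\left(w,L \right)} = \frac{1}{\left(-1 - 2 w\right) - 2} = \frac{1}{-3 - 2 w}$)
$40 \left(-8\right) v{\left(6,6 \right)} = 40 \left(-8\right) \left(- \frac{1}{3 + 2 \cdot 6}\right) = - 320 \left(- \frac{1}{3 + 12}\right) = - 320 \left(- \frac{1}{15}\right) = - 320 \left(\left(-1\right) \frac{1}{15}\right) = \left(-320\right) \left(- \frac{1}{15}\right) = \frac{64}{3}$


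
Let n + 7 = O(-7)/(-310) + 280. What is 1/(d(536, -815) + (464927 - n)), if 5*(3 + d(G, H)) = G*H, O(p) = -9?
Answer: 310/116957721 ≈ 2.6505e-6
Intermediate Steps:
d(G, H) = -3 + G*H/5 (d(G, H) = -3 + (G*H)/5 = -3 + G*H/5)
n = 84639/310 (n = -7 + (-9/(-310) + 280) = -7 + (-9*(-1/310) + 280) = -7 + (9/310 + 280) = -7 + 86809/310 = 84639/310 ≈ 273.03)
1/(d(536, -815) + (464927 - n)) = 1/((-3 + (1/5)*536*(-815)) + (464927 - 1*84639/310)) = 1/((-3 - 87368) + (464927 - 84639/310)) = 1/(-87371 + 144042731/310) = 1/(116957721/310) = 310/116957721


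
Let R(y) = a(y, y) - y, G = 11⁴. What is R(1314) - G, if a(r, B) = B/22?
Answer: -174848/11 ≈ -15895.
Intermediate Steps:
a(r, B) = B/22 (a(r, B) = B*(1/22) = B/22)
G = 14641
R(y) = -21*y/22 (R(y) = y/22 - y = -21*y/22)
R(1314) - G = -21/22*1314 - 1*14641 = -13797/11 - 14641 = -174848/11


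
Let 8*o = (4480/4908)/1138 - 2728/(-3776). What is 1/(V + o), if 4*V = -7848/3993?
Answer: -3508866702528/1406888572259 ≈ -2.4941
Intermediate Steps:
V = -654/1331 (V = (-7848/3993)/4 = (-7848*1/3993)/4 = (¼)*(-2616/1331) = -654/1331 ≈ -0.49136)
o = 238337903/2636263488 (o = ((4480/4908)/1138 - 2728/(-3776))/8 = ((4480*(1/4908))*(1/1138) - 2728*(-1/3776))/8 = ((1120/1227)*(1/1138) + 341/472)/8 = (560/698163 + 341/472)/8 = (⅛)*(238337903/329532936) = 238337903/2636263488 ≈ 0.090407)
1/(V + o) = 1/(-654/1331 + 238337903/2636263488) = 1/(-1406888572259/3508866702528) = -3508866702528/1406888572259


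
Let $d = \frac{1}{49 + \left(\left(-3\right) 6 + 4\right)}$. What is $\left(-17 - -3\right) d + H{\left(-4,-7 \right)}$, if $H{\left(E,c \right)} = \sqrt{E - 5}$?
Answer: $- \frac{2}{5} + 3 i \approx -0.4 + 3.0 i$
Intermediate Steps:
$d = \frac{1}{35}$ ($d = \frac{1}{49 + \left(-18 + 4\right)} = \frac{1}{49 - 14} = \frac{1}{35} \approx 0.028571$)
$H{\left(E,c \right)} = \sqrt{-5 + E}$
$\left(-17 - -3\right) d + H{\left(-4,-7 \right)} = \left(-17 - -3\right) \frac{1}{35} + \sqrt{-5 - 4} = \left(-17 + 3\right) \frac{1}{35} + \sqrt{-9} = \left(-14\right) \frac{1}{35} + 3 i = - \frac{2}{5} + 3 i$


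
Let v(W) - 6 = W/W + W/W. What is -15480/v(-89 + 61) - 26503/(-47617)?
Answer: -5418376/2801 ≈ -1934.4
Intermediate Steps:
v(W) = 8 (v(W) = 6 + (W/W + W/W) = 6 + (1 + 1) = 6 + 2 = 8)
-15480/v(-89 + 61) - 26503/(-47617) = -15480/8 - 26503/(-47617) = -15480*1/8 - 26503*(-1/47617) = -1935 + 1559/2801 = -5418376/2801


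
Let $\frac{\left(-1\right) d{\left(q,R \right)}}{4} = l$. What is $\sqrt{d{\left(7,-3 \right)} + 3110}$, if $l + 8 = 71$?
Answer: $\sqrt{2858} \approx 53.46$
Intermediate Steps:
$l = 63$ ($l = -8 + 71 = 63$)
$d{\left(q,R \right)} = -252$ ($d{\left(q,R \right)} = \left(-4\right) 63 = -252$)
$\sqrt{d{\left(7,-3 \right)} + 3110} = \sqrt{-252 + 3110} = \sqrt{2858}$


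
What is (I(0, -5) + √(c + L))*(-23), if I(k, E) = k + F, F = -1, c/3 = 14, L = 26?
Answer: 23 - 46*√17 ≈ -166.66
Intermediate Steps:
c = 42 (c = 3*14 = 42)
I(k, E) = -1 + k (I(k, E) = k - 1 = -1 + k)
(I(0, -5) + √(c + L))*(-23) = ((-1 + 0) + √(42 + 26))*(-23) = (-1 + √68)*(-23) = (-1 + 2*√17)*(-23) = 23 - 46*√17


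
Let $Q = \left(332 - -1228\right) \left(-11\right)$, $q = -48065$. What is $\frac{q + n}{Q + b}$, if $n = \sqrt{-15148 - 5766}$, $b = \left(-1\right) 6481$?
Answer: $\frac{48065}{23641} - \frac{i \sqrt{20914}}{23641} \approx 2.0331 - 0.0061172 i$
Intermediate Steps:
$b = -6481$
$Q = -17160$ ($Q = \left(332 + 1228\right) \left(-11\right) = 1560 \left(-11\right) = -17160$)
$n = i \sqrt{20914}$ ($n = \sqrt{-20914} = i \sqrt{20914} \approx 144.62 i$)
$\frac{q + n}{Q + b} = \frac{-48065 + i \sqrt{20914}}{-17160 - 6481} = \frac{-48065 + i \sqrt{20914}}{-23641} = \left(-48065 + i \sqrt{20914}\right) \left(- \frac{1}{23641}\right) = \frac{48065}{23641} - \frac{i \sqrt{20914}}{23641}$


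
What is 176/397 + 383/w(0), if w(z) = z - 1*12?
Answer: -149939/4764 ≈ -31.473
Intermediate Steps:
w(z) = -12 + z (w(z) = z - 12 = -12 + z)
176/397 + 383/w(0) = 176/397 + 383/(-12 + 0) = 176*(1/397) + 383/(-12) = 176/397 + 383*(-1/12) = 176/397 - 383/12 = -149939/4764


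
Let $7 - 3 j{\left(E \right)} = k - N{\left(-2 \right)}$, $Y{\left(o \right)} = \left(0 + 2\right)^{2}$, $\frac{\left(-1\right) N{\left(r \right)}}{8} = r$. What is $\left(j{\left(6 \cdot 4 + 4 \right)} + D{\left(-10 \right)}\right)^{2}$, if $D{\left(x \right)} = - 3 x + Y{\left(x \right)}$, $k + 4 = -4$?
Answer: $\frac{17689}{9} \approx 1965.4$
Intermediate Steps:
$k = -8$ ($k = -4 - 4 = -8$)
$N{\left(r \right)} = - 8 r$
$Y{\left(o \right)} = 4$ ($Y{\left(o \right)} = 2^{2} = 4$)
$j{\left(E \right)} = \frac{31}{3}$ ($j{\left(E \right)} = \frac{7}{3} - \frac{-8 - \left(-8\right) \left(-2\right)}{3} = \frac{7}{3} - \frac{-8 - 16}{3} = \frac{7}{3} - -8 = \frac{7}{3} + 8 = \frac{31}{3}$)
$D{\left(x \right)} = 4 - 3 x$ ($D{\left(x \right)} = - 3 x + 4 = 4 - 3 x$)
$\left(j{\left(6 \cdot 4 + 4 \right)} + D{\left(-10 \right)}\right)^{2} = \left(\frac{31}{3} + \left(4 - -30\right)\right)^{2} = \left(\frac{31}{3} + \left(4 + 30\right)\right)^{2} = \left(\frac{31}{3} + 34\right)^{2} = \left(\frac{133}{3}\right)^{2} = \frac{17689}{9}$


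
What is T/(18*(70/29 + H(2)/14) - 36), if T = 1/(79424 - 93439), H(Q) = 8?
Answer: -203/50454000 ≈ -4.0235e-6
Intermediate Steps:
T = -1/14015 (T = 1/(-14015) = -1/14015 ≈ -7.1352e-5)
T/(18*(70/29 + H(2)/14) - 36) = -1/(14015*(18*(70/29 + 8/14) - 36)) = -1/(14015*(18*(70*(1/29) + 8*(1/14)) - 36)) = -1/(14015*(18*(70/29 + 4/7) - 36)) = -1/(14015*(18*(606/203) - 36)) = -1/(14015*(10908/203 - 36)) = -1/(14015*3600/203) = -1/14015*203/3600 = -203/50454000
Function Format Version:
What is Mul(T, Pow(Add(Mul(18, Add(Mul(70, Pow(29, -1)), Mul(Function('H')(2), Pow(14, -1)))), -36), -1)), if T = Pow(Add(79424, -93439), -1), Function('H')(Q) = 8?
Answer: Rational(-203, 50454000) ≈ -4.0235e-6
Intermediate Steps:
T = Rational(-1, 14015) (T = Pow(-14015, -1) = Rational(-1, 14015) ≈ -7.1352e-5)
Mul(T, Pow(Add(Mul(18, Add(Mul(70, Pow(29, -1)), Mul(Function('H')(2), Pow(14, -1)))), -36), -1)) = Mul(Rational(-1, 14015), Pow(Add(Mul(18, Add(Mul(70, Pow(29, -1)), Mul(8, Pow(14, -1)))), -36), -1)) = Mul(Rational(-1, 14015), Pow(Add(Mul(18, Add(Mul(70, Rational(1, 29)), Mul(8, Rational(1, 14)))), -36), -1)) = Mul(Rational(-1, 14015), Pow(Add(Mul(18, Add(Rational(70, 29), Rational(4, 7))), -36), -1)) = Mul(Rational(-1, 14015), Pow(Add(Mul(18, Rational(606, 203)), -36), -1)) = Mul(Rational(-1, 14015), Pow(Add(Rational(10908, 203), -36), -1)) = Mul(Rational(-1, 14015), Pow(Rational(3600, 203), -1)) = Mul(Rational(-1, 14015), Rational(203, 3600)) = Rational(-203, 50454000)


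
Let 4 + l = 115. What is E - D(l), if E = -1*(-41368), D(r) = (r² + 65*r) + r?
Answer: 21721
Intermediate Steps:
l = 111 (l = -4 + 115 = 111)
D(r) = r² + 66*r
E = 41368
E - D(l) = 41368 - 111*(66 + 111) = 41368 - 111*177 = 41368 - 1*19647 = 41368 - 19647 = 21721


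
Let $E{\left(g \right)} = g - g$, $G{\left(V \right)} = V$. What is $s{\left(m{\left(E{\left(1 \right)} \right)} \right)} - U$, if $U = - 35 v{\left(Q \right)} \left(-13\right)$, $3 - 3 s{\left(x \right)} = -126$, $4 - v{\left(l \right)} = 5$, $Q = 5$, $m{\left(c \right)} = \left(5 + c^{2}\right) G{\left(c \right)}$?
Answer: $498$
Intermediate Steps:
$E{\left(g \right)} = 0$
$m{\left(c \right)} = c \left(5 + c^{2}\right)$ ($m{\left(c \right)} = \left(5 + c^{2}\right) c = c \left(5 + c^{2}\right)$)
$v{\left(l \right)} = -1$ ($v{\left(l \right)} = 4 - 5 = -1$)
$s{\left(x \right)} = 43$ ($s{\left(x \right)} = 1 - -42 = 1 + 42 = 43$)
$U = -455$ ($U = \left(-35\right) \left(-1\right) \left(-13\right) = 35 \left(-13\right) = -455$)
$s{\left(m{\left(E{\left(1 \right)} \right)} \right)} - U = 43 - -455 = 43 + 455 = 498$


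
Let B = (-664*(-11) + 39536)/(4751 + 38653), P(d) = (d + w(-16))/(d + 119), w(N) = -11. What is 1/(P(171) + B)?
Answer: 314679/513206 ≈ 0.61316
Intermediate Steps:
P(d) = (-11 + d)/(119 + d) (P(d) = (d - 11)/(d + 119) = (-11 + d)/(119 + d))
B = 11710/10851 (B = (7304 + 39536)/43404 = 46840*(1/43404) = 11710/10851 ≈ 1.0792)
1/(P(171) + B) = 1/((-11 + 171)/(119 + 171) + 11710/10851) = 1/(160/290 + 11710/10851) = 1/((1/290)*160 + 11710/10851) = 1/(16/29 + 11710/10851) = 1/(513206/314679) = 314679/513206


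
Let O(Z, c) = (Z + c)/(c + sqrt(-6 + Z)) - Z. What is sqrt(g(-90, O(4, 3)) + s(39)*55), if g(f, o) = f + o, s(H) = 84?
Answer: sqrt((13585 + 4526*I*sqrt(2))/(3 + I*sqrt(2))) ≈ 67.29 - 0.0067*I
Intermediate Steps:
O(Z, c) = -Z + (Z + c)/(c + sqrt(-6 + Z)) (O(Z, c) = (Z + c)/(c + sqrt(-6 + Z)) - Z = -Z + (Z + c)/(c + sqrt(-6 + Z)))
sqrt(g(-90, O(4, 3)) + s(39)*55) = sqrt((-90 + (4 + 3 - 1*4*3 - 1*4*sqrt(-6 + 4))/(3 + sqrt(-6 + 4))) + 84*55) = sqrt((-90 + (4 + 3 - 12 - 1*4*sqrt(-2))/(3 + sqrt(-2))) + 4620) = sqrt((-90 + (4 + 3 - 12 - 1*4*I*sqrt(2))/(3 + I*sqrt(2))) + 4620) = sqrt((-90 + (4 + 3 - 12 - 4*I*sqrt(2))/(3 + I*sqrt(2))) + 4620) = sqrt((-90 + (-5 - 4*I*sqrt(2))/(3 + I*sqrt(2))) + 4620) = sqrt(4530 + (-5 - 4*I*sqrt(2))/(3 + I*sqrt(2)))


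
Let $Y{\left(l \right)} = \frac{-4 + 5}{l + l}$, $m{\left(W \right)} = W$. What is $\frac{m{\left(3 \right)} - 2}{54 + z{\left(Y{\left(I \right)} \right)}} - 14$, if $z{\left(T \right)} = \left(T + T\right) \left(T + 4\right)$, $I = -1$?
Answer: $- \frac{1412}{101} \approx -13.98$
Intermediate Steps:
$Y{\left(l \right)} = \frac{1}{2 l}$ ($Y{\left(l \right)} = 1 \frac{1}{2 l} = \frac{1}{2 l}$)
$z{\left(T \right)} = 2 T \left(4 + T\right)$
$\frac{m{\left(3 \right)} - 2}{54 + z{\left(Y{\left(I \right)} \right)}} - 14 = \frac{3 - 2}{54 + 2 \frac{1}{2 \left(-1\right)} \left(4 + \frac{1}{2 \left(-1\right)}\right)} - 14 = 1 \frac{1}{54 + 2 \cdot \frac{1}{2} \left(-1\right) \left(4 + \frac{1}{2} \left(-1\right)\right)} - 14 = 1 \frac{1}{54 + 2 \left(- \frac{1}{2}\right) \left(4 - \frac{1}{2}\right)} - 14 = 1 \frac{1}{54 + 2 \left(- \frac{1}{2}\right) \frac{7}{2}} - 14 = 1 \frac{1}{54 - \frac{7}{2}} - 14 = 1 \frac{1}{\frac{101}{2}} - 14 = 1 \cdot \frac{2}{101} - 14 = \frac{2}{101} - 14 = - \frac{1412}{101}$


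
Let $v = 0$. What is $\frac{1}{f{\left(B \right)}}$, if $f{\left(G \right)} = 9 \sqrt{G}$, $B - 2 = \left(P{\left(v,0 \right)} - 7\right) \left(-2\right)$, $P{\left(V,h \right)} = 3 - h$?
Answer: $\frac{\sqrt{10}}{90} \approx 0.035136$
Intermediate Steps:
$B = 10$ ($B = 2 + \left(\left(3 - 0\right) - 7\right) \left(-2\right) = 2 + \left(\left(3 + 0\right) - 7\right) \left(-2\right) = 2 + \left(3 - 7\right) \left(-2\right) = 2 - -8 = 2 + 8 = 10$)
$\frac{1}{f{\left(B \right)}} = \frac{1}{9 \sqrt{10}} = \frac{\sqrt{10}}{90}$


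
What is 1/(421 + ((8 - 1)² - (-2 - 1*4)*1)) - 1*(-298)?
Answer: 141849/476 ≈ 298.00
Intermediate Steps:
1/(421 + ((8 - 1)² - (-2 - 1*4)*1)) - 1*(-298) = 1/(421 + (7² - (-2 - 4)*1)) + 298 = 1/(421 + (49 - 1*(-6)*1)) + 298 = 1/(421 + (49 + 6*1)) + 298 = 1/(421 + (49 + 6)) + 298 = 1/(421 + 55) + 298 = 1/476 + 298 = 141849/476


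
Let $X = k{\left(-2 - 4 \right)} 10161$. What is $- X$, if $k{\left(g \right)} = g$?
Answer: $60966$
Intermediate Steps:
$X = -60966$ ($X = \left(-2 - 4\right) 10161 = \left(-6\right) 10161 = -60966$)
$- X = \left(-1\right) \left(-60966\right) = 60966$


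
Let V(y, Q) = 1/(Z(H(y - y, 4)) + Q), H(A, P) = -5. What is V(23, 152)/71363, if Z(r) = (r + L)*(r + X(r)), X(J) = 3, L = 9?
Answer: 1/10276272 ≈ 9.7311e-8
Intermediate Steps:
Z(r) = (3 + r)*(9 + r) (Z(r) = (r + 9)*(r + 3) = (9 + r)*(3 + r) = (3 + r)*(9 + r))
V(y, Q) = 1/(-8 + Q) (V(y, Q) = 1/((27 + (-5)² + 12*(-5)) + Q) = 1/((27 + 25 - 60) + Q) = 1/(-8 + Q))
V(23, 152)/71363 = 1/((-8 + 152)*71363) = (1/71363)/144 = (1/144)*(1/71363) = 1/10276272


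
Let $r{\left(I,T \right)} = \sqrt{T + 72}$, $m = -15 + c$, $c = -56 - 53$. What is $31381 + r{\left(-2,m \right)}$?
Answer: $31381 + 2 i \sqrt{13} \approx 31381.0 + 7.2111 i$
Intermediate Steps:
$c = -109$
$m = -124$ ($m = -15 - 109 = -124$)
$r{\left(I,T \right)} = \sqrt{72 + T}$
$31381 + r{\left(-2,m \right)} = 31381 + \sqrt{72 - 124} = 31381 + \sqrt{-52} = 31381 + 2 i \sqrt{13}$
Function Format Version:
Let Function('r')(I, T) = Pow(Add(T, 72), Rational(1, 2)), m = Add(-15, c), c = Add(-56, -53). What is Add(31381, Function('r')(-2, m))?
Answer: Add(31381, Mul(2, I, Pow(13, Rational(1, 2)))) ≈ Add(31381., Mul(7.2111, I))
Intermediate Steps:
c = -109
m = -124 (m = Add(-15, -109) = -124)
Function('r')(I, T) = Pow(Add(72, T), Rational(1, 2))
Add(31381, Function('r')(-2, m)) = Add(31381, Pow(Add(72, -124), Rational(1, 2))) = Add(31381, Pow(-52, Rational(1, 2))) = Add(31381, Mul(2, I, Pow(13, Rational(1, 2))))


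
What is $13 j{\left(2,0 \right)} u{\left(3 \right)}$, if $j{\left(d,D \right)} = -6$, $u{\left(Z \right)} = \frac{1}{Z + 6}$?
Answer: $- \frac{26}{3} \approx -8.6667$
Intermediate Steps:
$u{\left(Z \right)} = \frac{1}{6 + Z}$
$13 j{\left(2,0 \right)} u{\left(3 \right)} = \frac{13 \left(-6\right)}{6 + 3} = - \frac{78}{9} = \left(-78\right) \frac{1}{9} = - \frac{26}{3}$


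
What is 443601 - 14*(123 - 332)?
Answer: 446527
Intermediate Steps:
443601 - 14*(123 - 332) = 443601 - 14*(-209) = 443601 + 2926 = 446527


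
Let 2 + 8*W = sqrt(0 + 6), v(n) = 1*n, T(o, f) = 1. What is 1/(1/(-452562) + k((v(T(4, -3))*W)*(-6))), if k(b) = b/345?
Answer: -23541451577160/51307153771 - 11776710921030*sqrt(6)/51307153771 ≈ -1021.1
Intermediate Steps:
v(n) = n
W = -1/4 + sqrt(6)/8 (W = -1/4 + sqrt(0 + 6)/8 = -1/4 + sqrt(6)/8 ≈ 0.056186)
k(b) = b/345 (k(b) = b*(1/345) = b/345)
1/(1/(-452562) + k((v(T(4, -3))*W)*(-6))) = 1/(1/(-452562) + ((1*(-1/4 + sqrt(6)/8))*(-6))/345) = 1/(-1/452562 + ((-1/4 + sqrt(6)/8)*(-6))/345) = 1/(-1/452562 + (3/2 - 3*sqrt(6)/4)/345) = 1/(-1/452562 + (1/230 - sqrt(6)/460)) = 1/(113083/26022315 - sqrt(6)/460)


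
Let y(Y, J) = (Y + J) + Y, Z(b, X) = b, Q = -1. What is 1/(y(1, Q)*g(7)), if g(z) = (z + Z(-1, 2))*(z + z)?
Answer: 1/84 ≈ 0.011905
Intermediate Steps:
y(Y, J) = J + 2*Y (y(Y, J) = (J + Y) + Y = J + 2*Y)
g(z) = 2*z*(-1 + z) (g(z) = (z - 1)*(z + z) = (-1 + z)*(2*z) = 2*z*(-1 + z))
1/(y(1, Q)*g(7)) = 1/((-1 + 2*1)*(2*7*(-1 + 7))) = 1/((-1 + 2)*(2*7*6)) = 1/(1*84) = 1/84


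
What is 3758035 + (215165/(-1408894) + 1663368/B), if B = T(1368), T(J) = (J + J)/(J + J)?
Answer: 7638181943117/1408894 ≈ 5.4214e+6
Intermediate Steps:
T(J) = 1 (T(J) = (2*J)/((2*J)) = (2*J)*(1/(2*J)) = 1)
B = 1
3758035 + (215165/(-1408894) + 1663368/B) = 3758035 + (215165/(-1408894) + 1663368/1) = 3758035 + (215165*(-1/1408894) + 1663368*1) = 3758035 + (-215165/1408894 + 1663368) = 3758035 + 2343508979827/1408894 = 7638181943117/1408894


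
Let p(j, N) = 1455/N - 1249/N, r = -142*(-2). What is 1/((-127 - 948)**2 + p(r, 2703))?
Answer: 2703/3123654581 ≈ 8.6533e-7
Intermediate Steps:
r = 284 (r = -1*(-284) = 284)
p(j, N) = 206/N
1/((-127 - 948)**2 + p(r, 2703)) = 1/((-127 - 948)**2 + 206/2703) = 1/((-1075)**2 + 206*(1/2703)) = 1/(1155625 + 206/2703) = 1/(3123654581/2703) = 2703/3123654581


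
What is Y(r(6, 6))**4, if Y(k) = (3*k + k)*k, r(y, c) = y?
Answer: 429981696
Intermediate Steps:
Y(k) = 4*k**2 (Y(k) = (4*k)*k = 4*k**2)
Y(r(6, 6))**4 = (4*6**2)**4 = (4*36)**4 = 144**4 = 429981696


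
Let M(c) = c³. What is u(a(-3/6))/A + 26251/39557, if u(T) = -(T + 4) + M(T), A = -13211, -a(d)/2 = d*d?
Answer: 2775562841/4180700216 ≈ 0.66390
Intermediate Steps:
a(d) = -2*d² (a(d) = -2*d*d = -2*d²)
u(T) = -4 + T³ - T (u(T) = -(T + 4) + T³ = -(4 + T) + T³ = (-4 - T) + T³ = -4 + T³ - T)
u(a(-3/6))/A + 26251/39557 = (-4 + (-2*(-3/6)²)³ - (-2)*(-3/6)²)/(-13211) + 26251/39557 = (-4 + (-2*(-3*⅙)²)³ - (-2)*(-3*⅙)²)*(-1/13211) + 26251*(1/39557) = (-4 + (-2*(-½)²)³ - (-2)*(-½)²)*(-1/13211) + 26251/39557 = (-4 + (-2*¼)³ - (-2)/4)*(-1/13211) + 26251/39557 = (-4 + (-½)³ - 1*(-½))*(-1/13211) + 26251/39557 = (-4 - ⅛ + ½)*(-1/13211) + 26251/39557 = -29/8*(-1/13211) + 26251/39557 = 29/105688 + 26251/39557 = 2775562841/4180700216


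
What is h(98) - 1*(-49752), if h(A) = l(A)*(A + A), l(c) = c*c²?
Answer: 184523384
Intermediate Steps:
l(c) = c³
h(A) = 2*A⁴ (h(A) = A³*(A + A) = A³*(2*A) = 2*A⁴)
h(98) - 1*(-49752) = 2*98⁴ - 1*(-49752) = 2*92236816 + 49752 = 184473632 + 49752 = 184523384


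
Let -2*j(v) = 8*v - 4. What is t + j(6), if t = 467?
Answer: 445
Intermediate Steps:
j(v) = 2 - 4*v (j(v) = -(8*v - 4)/2 = -(-4 + 8*v)/2 = 2 - 4*v)
t + j(6) = 467 + (2 - 4*6) = 467 + (2 - 24) = 467 - 22 = 445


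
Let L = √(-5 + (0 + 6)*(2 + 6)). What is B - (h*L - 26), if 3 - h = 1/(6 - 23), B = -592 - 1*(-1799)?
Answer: 1233 - 52*√43/17 ≈ 1212.9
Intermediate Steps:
B = 1207 (B = -592 + 1799 = 1207)
L = √43 (L = √(-5 + 6*8) = √(-5 + 48) = √43 ≈ 6.5574)
h = 52/17 (h = 3 - 1/(6 - 23) = 3 - 1/(-17) = 3 - 1*(-1/17) = 3 + 1/17 = 52/17 ≈ 3.0588)
B - (h*L - 26) = 1207 - (52*√43/17 - 26) = 1207 - (-26 + 52*√43/17) = 1207 + (26 - 52*√43/17) = 1233 - 52*√43/17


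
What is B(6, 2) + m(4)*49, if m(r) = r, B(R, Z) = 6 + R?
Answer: 208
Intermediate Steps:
B(6, 2) + m(4)*49 = (6 + 6) + 4*49 = 12 + 196 = 208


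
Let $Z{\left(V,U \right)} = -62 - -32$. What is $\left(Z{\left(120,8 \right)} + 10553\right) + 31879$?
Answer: $42402$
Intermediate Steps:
$Z{\left(V,U \right)} = -30$ ($Z{\left(V,U \right)} = -62 + 32 = -30$)
$\left(Z{\left(120,8 \right)} + 10553\right) + 31879 = \left(-30 + 10553\right) + 31879 = 10523 + 31879 = 42402$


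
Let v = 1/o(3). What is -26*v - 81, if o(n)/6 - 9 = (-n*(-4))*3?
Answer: -10948/135 ≈ -81.096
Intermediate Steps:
o(n) = 54 + 72*n (o(n) = 54 + 6*((-n*(-4))*3) = 54 + 6*((4*n)*3) = 54 + 6*(12*n) = 54 + 72*n)
v = 1/270 (v = 1/(54 + 72*3) = 1/(54 + 216) = 1/270 ≈ 0.0037037)
-26*v - 81 = -26*1/270 - 81 = -13/135 - 81 = -10948/135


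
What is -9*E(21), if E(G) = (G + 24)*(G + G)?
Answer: -17010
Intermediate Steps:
E(G) = 2*G*(24 + G) (E(G) = (24 + G)*(2*G) = 2*G*(24 + G))
-9*E(21) = -18*21*(24 + 21) = -18*21*45 = -9*1890 = -17010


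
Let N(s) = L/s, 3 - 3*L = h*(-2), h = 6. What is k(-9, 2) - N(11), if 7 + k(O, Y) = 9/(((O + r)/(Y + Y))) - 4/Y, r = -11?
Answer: -619/55 ≈ -11.255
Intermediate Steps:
L = 5 (L = 1 - 2*(-2) = 1 - ⅓*(-12) = 1 + 4 = 5)
N(s) = 5/s
k(O, Y) = -7 - 4/Y + 18*Y/(-11 + O) (k(O, Y) = -7 + (9/(((O - 11)/(Y + Y))) - 4/Y) = -7 + (9/(((-11 + O)/((2*Y)))) - 4/Y) = -7 + (9/(((-11 + O)*(1/(2*Y)))) - 4/Y) = -7 + (9/(((-11 + O)/(2*Y))) - 4/Y) = -7 + (9*(2*Y/(-11 + O)) - 4/Y) = -7 + (18*Y/(-11 + O) - 4/Y) = -7 + (-4/Y + 18*Y/(-11 + O)) = -7 - 4/Y + 18*Y/(-11 + O))
k(-9, 2) - N(11) = (44 - 4*(-9) + 18*2² + 77*2 - 7*(-9)*2)/(2*(-11 - 9)) - 5/11 = (½)*(44 + 36 + 18*4 + 154 + 126)/(-20) - 5/11 = (½)*(-1/20)*(44 + 36 + 72 + 154 + 126) - 1*5/11 = (½)*(-1/20)*432 - 5/11 = -54/5 - 5/11 = -619/55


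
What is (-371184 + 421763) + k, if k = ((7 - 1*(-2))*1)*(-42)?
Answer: 50201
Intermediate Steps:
k = -378 (k = ((7 + 2)*1)*(-42) = (9*1)*(-42) = 9*(-42) = -378)
(-371184 + 421763) + k = (-371184 + 421763) - 378 = 50579 - 378 = 50201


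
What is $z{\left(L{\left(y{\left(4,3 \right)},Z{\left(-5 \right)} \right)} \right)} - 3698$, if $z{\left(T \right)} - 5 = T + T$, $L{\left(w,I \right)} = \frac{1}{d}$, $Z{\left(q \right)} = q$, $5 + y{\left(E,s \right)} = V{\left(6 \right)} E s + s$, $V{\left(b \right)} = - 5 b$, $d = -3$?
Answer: $- \frac{11081}{3} \approx -3693.7$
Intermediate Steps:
$y{\left(E,s \right)} = -5 + s - 30 E s$ ($y{\left(E,s \right)} = -5 + \left(\left(-5\right) 6 E s + s\right) = -5 + \left(- 30 E s + s\right) = -5 - \left(- s + 30 E s\right) = -5 + s - 30 E s$)
$L{\left(w,I \right)} = - \frac{1}{3}$ ($L{\left(w,I \right)} = \frac{1}{-3} = - \frac{1}{3}$)
$z{\left(T \right)} = 5 + 2 T$ ($z{\left(T \right)} = 5 + \left(T + T\right) = 5 + 2 T$)
$z{\left(L{\left(y{\left(4,3 \right)},Z{\left(-5 \right)} \right)} \right)} - 3698 = \left(5 + 2 \left(- \frac{1}{3}\right)\right) - 3698 = \left(5 - \frac{2}{3}\right) - 3698 = \frac{13}{3} - 3698 = - \frac{11081}{3}$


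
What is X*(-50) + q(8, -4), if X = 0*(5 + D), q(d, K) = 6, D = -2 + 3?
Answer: 6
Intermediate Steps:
D = 1
X = 0 (X = 0*(5 + 1) = 0*6 = 0)
X*(-50) + q(8, -4) = 0*(-50) + 6 = 0 + 6 = 6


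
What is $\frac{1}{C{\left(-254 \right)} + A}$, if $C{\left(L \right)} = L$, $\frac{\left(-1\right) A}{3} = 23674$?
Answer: $- \frac{1}{71276} \approx -1.403 \cdot 10^{-5}$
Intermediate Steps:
$A = -71022$ ($A = \left(-3\right) 23674 = -71022$)
$\frac{1}{C{\left(-254 \right)} + A} = \frac{1}{-254 - 71022} = \frac{1}{-71276} = - \frac{1}{71276}$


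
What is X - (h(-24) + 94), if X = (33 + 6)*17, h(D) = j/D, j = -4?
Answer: 3413/6 ≈ 568.83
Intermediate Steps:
h(D) = -4/D
X = 663 (X = 39*17 = 663)
X - (h(-24) + 94) = 663 - (-4/(-24) + 94) = 663 - (-4*(-1/24) + 94) = 663 - (⅙ + 94) = 663 - 1*565/6 = 663 - 565/6 = 3413/6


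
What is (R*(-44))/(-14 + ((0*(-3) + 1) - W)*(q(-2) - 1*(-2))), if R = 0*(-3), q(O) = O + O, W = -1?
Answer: 0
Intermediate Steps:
q(O) = 2*O
R = 0
(R*(-44))/(-14 + ((0*(-3) + 1) - W)*(q(-2) - 1*(-2))) = (0*(-44))/(-14 + ((0*(-3) + 1) - 1*(-1))*(2*(-2) - 1*(-2))) = 0/(-14 + ((0 + 1) + 1)*(-4 + 2)) = 0/(-14 + (1 + 1)*(-2)) = 0/(-14 + 2*(-2)) = 0/(-14 - 4) = 0/(-18) = 0*(-1/18) = 0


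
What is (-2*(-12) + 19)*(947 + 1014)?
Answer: 84323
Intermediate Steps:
(-2*(-12) + 19)*(947 + 1014) = (24 + 19)*1961 = 43*1961 = 84323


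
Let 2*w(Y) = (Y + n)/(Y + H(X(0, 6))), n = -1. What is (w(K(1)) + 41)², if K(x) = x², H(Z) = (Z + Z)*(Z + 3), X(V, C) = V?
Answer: 1681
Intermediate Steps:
H(Z) = 2*Z*(3 + Z) (H(Z) = (2*Z)*(3 + Z) = 2*Z*(3 + Z))
w(Y) = (-1 + Y)/(2*Y) (w(Y) = ((Y - 1)/(Y + 2*0*(3 + 0)))/2 = ((-1 + Y)/(Y + 2*0*3))/2 = ((-1 + Y)/(Y + 0))/2 = ((-1 + Y)/Y)/2 = (-1 + Y)/(2*Y))
(w(K(1)) + 41)² = ((-1 + 1²)/(2*(1²)) + 41)² = ((½)*(-1 + 1)/1 + 41)² = ((½)*1*0 + 41)² = (0 + 41)² = 41² = 1681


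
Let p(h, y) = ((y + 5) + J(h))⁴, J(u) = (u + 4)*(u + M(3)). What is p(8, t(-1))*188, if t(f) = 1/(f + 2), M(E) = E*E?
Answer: 365624280000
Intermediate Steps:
M(E) = E²
J(u) = (4 + u)*(9 + u) (J(u) = (u + 4)*(u + 3²) = (4 + u)*(u + 9) = (4 + u)*(9 + u))
t(f) = 1/(2 + f)
p(h, y) = (41 + y + h² + 13*h)⁴ (p(h, y) = ((y + 5) + (36 + h² + 13*h))⁴ = ((5 + y) + (36 + h² + 13*h))⁴ = (41 + y + h² + 13*h)⁴)
p(8, t(-1))*188 = (41 + 1/(2 - 1) + 8² + 13*8)⁴*188 = (41 + 1/1 + 64 + 104)⁴*188 = (41 + 1 + 64 + 104)⁴*188 = 210⁴*188 = 1944810000*188 = 365624280000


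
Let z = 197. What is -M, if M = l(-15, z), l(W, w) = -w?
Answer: 197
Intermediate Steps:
M = -197 (M = -1*197 = -197)
-M = -1*(-197) = 197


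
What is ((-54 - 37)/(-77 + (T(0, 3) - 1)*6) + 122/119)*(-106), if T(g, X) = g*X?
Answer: -2221230/9877 ≈ -224.89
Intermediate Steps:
T(g, X) = X*g
((-54 - 37)/(-77 + (T(0, 3) - 1)*6) + 122/119)*(-106) = ((-54 - 37)/(-77 + (3*0 - 1)*6) + 122/119)*(-106) = (-91/(-77 + (0 - 1)*6) + 122*(1/119))*(-106) = (-91/(-77 - 1*6) + 122/119)*(-106) = (-91/(-77 - 6) + 122/119)*(-106) = (-91/(-83) + 122/119)*(-106) = (-91*(-1/83) + 122/119)*(-106) = (91/83 + 122/119)*(-106) = (20955/9877)*(-106) = -2221230/9877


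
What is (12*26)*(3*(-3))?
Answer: -2808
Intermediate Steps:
(12*26)*(3*(-3)) = 312*(-9) = -2808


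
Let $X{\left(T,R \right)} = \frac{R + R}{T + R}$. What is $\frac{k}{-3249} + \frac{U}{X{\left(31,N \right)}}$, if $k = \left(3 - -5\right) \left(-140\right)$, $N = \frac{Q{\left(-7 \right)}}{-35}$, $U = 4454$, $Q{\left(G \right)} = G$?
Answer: $\frac{1128742708}{3249} \approx 3.4741 \cdot 10^{5}$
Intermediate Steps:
$N = \frac{1}{5}$ ($N = - \frac{7}{-35} = \left(-7\right) \left(- \frac{1}{35}\right) = \frac{1}{5} \approx 0.2$)
$k = -1120$ ($k = \left(3 + 5\right) \left(-140\right) = 8 \left(-140\right) = -1120$)
$X{\left(T,R \right)} = \frac{2 R}{R + T}$
$\frac{k}{-3249} + \frac{U}{X{\left(31,N \right)}} = - \frac{1120}{-3249} + \frac{4454}{2 \cdot \frac{1}{5} \frac{1}{\frac{1}{5} + 31}} = \left(-1120\right) \left(- \frac{1}{3249}\right) + \frac{4454}{2 \cdot \frac{1}{5} \frac{1}{\frac{156}{5}}} = \frac{1120}{3249} + \frac{4454}{2 \cdot \frac{1}{5} \cdot \frac{5}{156}} = \frac{1120}{3249} + 4454 \frac{1}{\frac{1}{78}} = \frac{1120}{3249} + 4454 \cdot 78 = \frac{1120}{3249} + 347412 = \frac{1128742708}{3249}$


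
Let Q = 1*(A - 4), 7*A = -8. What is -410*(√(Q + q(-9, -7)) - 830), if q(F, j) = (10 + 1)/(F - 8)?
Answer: 340300 - 410*I*√81991/119 ≈ 3.403e+5 - 986.55*I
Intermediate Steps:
A = -8/7 (A = (⅐)*(-8) = -8/7 ≈ -1.1429)
q(F, j) = 11/(-8 + F)
Q = -36/7 (Q = 1*(-8/7 - 4) = 1*(-36/7) = -36/7 ≈ -5.1429)
-410*(√(Q + q(-9, -7)) - 830) = -410*(√(-36/7 + 11/(-8 - 9)) - 830) = -410*(√(-36/7 + 11/(-17)) - 830) = -410*(√(-36/7 + 11*(-1/17)) - 830) = -410*(√(-36/7 - 11/17) - 830) = -410*(√(-689/119) - 830) = -410*(I*√81991/119 - 830) = -410*(-830 + I*√81991/119) = 340300 - 410*I*√81991/119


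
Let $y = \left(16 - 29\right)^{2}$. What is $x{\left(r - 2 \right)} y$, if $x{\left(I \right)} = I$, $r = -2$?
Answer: $-676$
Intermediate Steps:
$y = 169$ ($y = \left(-13\right)^{2} = 169$)
$x{\left(r - 2 \right)} y = \left(-2 - 2\right) 169 = \left(-4\right) 169 = -676$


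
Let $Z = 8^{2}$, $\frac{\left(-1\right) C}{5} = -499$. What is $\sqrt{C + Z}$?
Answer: $\sqrt{2559} \approx 50.587$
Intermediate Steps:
$C = 2495$ ($C = \left(-5\right) \left(-499\right) = 2495$)
$Z = 64$
$\sqrt{C + Z} = \sqrt{2495 + 64} = \sqrt{2559}$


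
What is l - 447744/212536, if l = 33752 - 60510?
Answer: -710935754/26567 ≈ -26760.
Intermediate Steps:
l = -26758
l - 447744/212536 = -26758 - 447744/212536 = -26758 - 1*55968/26567 = -26758 - 55968/26567 = -710935754/26567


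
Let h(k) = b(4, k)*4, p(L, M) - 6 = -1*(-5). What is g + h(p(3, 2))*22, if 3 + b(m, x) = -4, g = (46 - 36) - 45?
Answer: -651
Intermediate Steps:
g = -35 (g = 10 - 45 = -35)
b(m, x) = -7 (b(m, x) = -3 - 4 = -7)
p(L, M) = 11 (p(L, M) = 6 - 1*(-5) = 6 + 5 = 11)
h(k) = -28 (h(k) = -7*4 = -28)
g + h(p(3, 2))*22 = -35 - 28*22 = -35 - 616 = -651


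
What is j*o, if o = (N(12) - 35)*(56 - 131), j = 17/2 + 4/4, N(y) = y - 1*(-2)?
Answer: 29925/2 ≈ 14963.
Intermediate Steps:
N(y) = 2 + y (N(y) = y + 2 = 2 + y)
j = 19/2 (j = 17*(½) + 4*(¼) = 17/2 + 1 = 19/2 ≈ 9.5000)
o = 1575 (o = ((2 + 12) - 35)*(56 - 131) = (14 - 35)*(-75) = -21*(-75) = 1575)
j*o = (19/2)*1575 = 29925/2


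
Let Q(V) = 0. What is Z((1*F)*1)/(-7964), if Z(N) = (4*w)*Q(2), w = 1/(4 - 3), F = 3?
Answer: 0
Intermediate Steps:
w = 1 (w = 1/1 = 1)
Z(N) = 0 (Z(N) = (4*1)*0 = 4*0 = 0)
Z((1*F)*1)/(-7964) = 0/(-7964) = 0*(-1/7964) = 0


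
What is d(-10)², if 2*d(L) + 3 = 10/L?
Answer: 4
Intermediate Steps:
d(L) = -3/2 + 5/L (d(L) = -3/2 + (10/L)/2 = -3/2 + 5/L)
d(-10)² = (-3/2 + 5/(-10))² = (-3/2 + 5*(-⅒))² = (-3/2 - ½)² = (-2)² = 4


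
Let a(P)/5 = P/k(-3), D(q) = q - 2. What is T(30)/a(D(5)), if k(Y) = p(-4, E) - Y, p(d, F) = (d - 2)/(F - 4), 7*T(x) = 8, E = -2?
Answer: 32/105 ≈ 0.30476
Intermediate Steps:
T(x) = 8/7 (T(x) = (⅐)*8 = 8/7)
D(q) = -2 + q
p(d, F) = (-2 + d)/(-4 + F)
k(Y) = 1 - Y (k(Y) = (-2 - 4)/(-4 - 2) - Y = -6/(-6) - Y = -⅙*(-6) - Y = 1 - Y)
a(P) = 5*P/4 (a(P) = 5*(P/(1 - 1*(-3))) = 5*(P/(1 + 3)) = 5*(P/4) = 5*P/4)
T(30)/a(D(5)) = 8/(7*((5*(-2 + 5)/4))) = 8/(7*(((5/4)*3))) = 8/(7*(15/4)) = (8/7)*(4/15) = 32/105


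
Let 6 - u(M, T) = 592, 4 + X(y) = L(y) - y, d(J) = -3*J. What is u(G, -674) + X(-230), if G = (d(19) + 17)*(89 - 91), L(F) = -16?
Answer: -376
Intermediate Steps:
X(y) = -20 - y (X(y) = -4 + (-16 - y) = -20 - y)
G = 80 (G = (-3*19 + 17)*(89 - 91) = (-57 + 17)*(-2) = -40*(-2) = 80)
u(M, T) = -586 (u(M, T) = 6 - 1*592 = 6 - 592 = -586)
u(G, -674) + X(-230) = -586 + (-20 - 1*(-230)) = -586 + (-20 + 230) = -586 + 210 = -376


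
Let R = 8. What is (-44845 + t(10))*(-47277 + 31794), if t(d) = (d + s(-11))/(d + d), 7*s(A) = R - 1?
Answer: 13886532387/20 ≈ 6.9433e+8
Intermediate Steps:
s(A) = 1 (s(A) = (8 - 1)/7 = (⅐)*7 = 1)
t(d) = (1 + d)/(2*d) (t(d) = (d + 1)/(d + d) = (1 + d)/((2*d)) = (1 + d)*(1/(2*d)) = (1 + d)/(2*d))
(-44845 + t(10))*(-47277 + 31794) = (-44845 + (½)*(1 + 10)/10)*(-47277 + 31794) = (-44845 + (½)*(⅒)*11)*(-15483) = (-44845 + 11/20)*(-15483) = -896889/20*(-15483) = 13886532387/20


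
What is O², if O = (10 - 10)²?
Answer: 0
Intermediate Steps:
O = 0 (O = 0² = 0)
O² = 0² = 0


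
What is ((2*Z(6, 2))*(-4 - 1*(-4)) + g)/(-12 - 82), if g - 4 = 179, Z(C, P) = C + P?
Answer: -183/94 ≈ -1.9468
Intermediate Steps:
g = 183 (g = 4 + 179 = 183)
((2*Z(6, 2))*(-4 - 1*(-4)) + g)/(-12 - 82) = ((2*(6 + 2))*(-4 - 1*(-4)) + 183)/(-12 - 82) = ((2*8)*(-4 + 4) + 183)/(-94) = (16*0 + 183)*(-1/94) = (0 + 183)*(-1/94) = 183*(-1/94) = -183/94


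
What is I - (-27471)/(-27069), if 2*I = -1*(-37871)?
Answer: 341691719/18046 ≈ 18935.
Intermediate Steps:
I = 37871/2 (I = (-1*(-37871))/2 = (1/2)*37871 = 37871/2 ≈ 18936.)
I - (-27471)/(-27069) = 37871/2 - (-27471)/(-27069) = 37871/2 - (-27471)*(-1)/27069 = 37871/2 - 1*9157/9023 = 37871/2 - 9157/9023 = 341691719/18046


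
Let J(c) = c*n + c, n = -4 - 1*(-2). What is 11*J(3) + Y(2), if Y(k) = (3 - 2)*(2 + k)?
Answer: -29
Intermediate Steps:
n = -2 (n = -4 + 2 = -2)
Y(k) = 2 + k (Y(k) = 1*(2 + k) = 2 + k)
J(c) = -c (J(c) = c*(-2) + c = -2*c + c = -c)
11*J(3) + Y(2) = 11*(-1*3) + (2 + 2) = 11*(-3) + 4 = -33 + 4 = -29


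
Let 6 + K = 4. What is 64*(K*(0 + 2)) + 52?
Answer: -204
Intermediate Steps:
K = -2 (K = -6 + 4 = -2)
64*(K*(0 + 2)) + 52 = 64*(-2*(0 + 2)) + 52 = 64*(-2*2) + 52 = 64*(-4) + 52 = -256 + 52 = -204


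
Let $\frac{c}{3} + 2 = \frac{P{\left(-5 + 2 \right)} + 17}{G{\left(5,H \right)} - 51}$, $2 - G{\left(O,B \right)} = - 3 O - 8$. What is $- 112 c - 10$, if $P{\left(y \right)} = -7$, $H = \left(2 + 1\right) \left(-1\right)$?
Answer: $\frac{10286}{13} \approx 791.23$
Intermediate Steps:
$H = -3$ ($H = 3 \left(-1\right) = -3$)
$G{\left(O,B \right)} = 10 + 3 O$ ($G{\left(O,B \right)} = 2 - \left(- 3 O - 8\right) = 2 - \left(-8 - 3 O\right) = 2 + \left(8 + 3 O\right) = 10 + 3 O$)
$c = - \frac{93}{13}$ ($c = -6 + 3 \frac{-7 + 17}{\left(10 + 3 \cdot 5\right) - 51} = -6 + 3 \frac{10}{\left(10 + 15\right) - 51} = -6 + 3 \frac{10}{25 - 51} = -6 + 3 \frac{10}{-26} = -6 + 3 \cdot 10 \left(- \frac{1}{26}\right) = -6 + 3 \left(- \frac{5}{13}\right) = -6 - \frac{15}{13} = - \frac{93}{13} \approx -7.1538$)
$- 112 c - 10 = \left(-112\right) \left(- \frac{93}{13}\right) - 10 = \frac{10416}{13} - 10 = \frac{10286}{13}$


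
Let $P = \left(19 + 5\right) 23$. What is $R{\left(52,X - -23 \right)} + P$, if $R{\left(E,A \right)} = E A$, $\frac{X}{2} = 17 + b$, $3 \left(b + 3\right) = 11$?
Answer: $\frac{10756}{3} \approx 3585.3$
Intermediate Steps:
$b = \frac{2}{3}$ ($b = -3 + \frac{1}{3} \cdot 11 = -3 + \frac{11}{3} = \frac{2}{3} \approx 0.66667$)
$X = \frac{106}{3}$ ($X = 2 \left(17 + \frac{2}{3}\right) = 2 \cdot \frac{53}{3} = \frac{106}{3} \approx 35.333$)
$P = 552$ ($P = 24 \cdot 23 = 552$)
$R{\left(E,A \right)} = A E$
$R{\left(52,X - -23 \right)} + P = \left(\frac{106}{3} - -23\right) 52 + 552 = \left(\frac{106}{3} + 23\right) 52 + 552 = \frac{175}{3} \cdot 52 + 552 = \frac{9100}{3} + 552 = \frac{10756}{3}$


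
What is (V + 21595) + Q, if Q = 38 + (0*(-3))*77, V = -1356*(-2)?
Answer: 24345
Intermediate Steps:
V = 2712
Q = 38 (Q = 38 + 0*77 = 38 + 0 = 38)
(V + 21595) + Q = (2712 + 21595) + 38 = 24307 + 38 = 24345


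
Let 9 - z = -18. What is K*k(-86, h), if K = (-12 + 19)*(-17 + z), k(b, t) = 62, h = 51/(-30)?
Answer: 4340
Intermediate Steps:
z = 27 (z = 9 - 1*(-18) = 9 + 18 = 27)
h = -17/10 (h = 51*(-1/30) = -17/10 ≈ -1.7000)
K = 70 (K = (-12 + 19)*(-17 + 27) = 7*10 = 70)
K*k(-86, h) = 70*62 = 4340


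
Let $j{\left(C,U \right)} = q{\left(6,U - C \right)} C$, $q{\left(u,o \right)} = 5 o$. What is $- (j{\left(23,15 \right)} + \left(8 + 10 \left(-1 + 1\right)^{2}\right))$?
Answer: $912$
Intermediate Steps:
$j{\left(C,U \right)} = C \left(- 5 C + 5 U\right)$ ($j{\left(C,U \right)} = 5 \left(U - C\right) C = \left(- 5 C + 5 U\right) C = C \left(- 5 C + 5 U\right)$)
$- (j{\left(23,15 \right)} + \left(8 + 10 \left(-1 + 1\right)^{2}\right)) = - (5 \cdot 23 \left(15 - 23\right) + \left(8 + 10 \left(-1 + 1\right)^{2}\right)) = - (5 \cdot 23 \left(15 - 23\right) + \left(8 + 10 \cdot 0^{2}\right)) = - (5 \cdot 23 \left(-8\right) + \left(8 + 10 \cdot 0\right)) = - (-920 + \left(8 + 0\right)) = - (-920 + 8) = \left(-1\right) \left(-912\right) = 912$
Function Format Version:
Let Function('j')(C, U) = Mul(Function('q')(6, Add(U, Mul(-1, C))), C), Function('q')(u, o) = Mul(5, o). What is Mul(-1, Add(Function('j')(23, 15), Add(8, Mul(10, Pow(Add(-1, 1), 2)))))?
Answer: 912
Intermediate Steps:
Function('j')(C, U) = Mul(C, Add(Mul(-5, C), Mul(5, U))) (Function('j')(C, U) = Mul(Mul(5, Add(U, Mul(-1, C))), C) = Mul(Add(Mul(-5, C), Mul(5, U)), C) = Mul(C, Add(Mul(-5, C), Mul(5, U))))
Mul(-1, Add(Function('j')(23, 15), Add(8, Mul(10, Pow(Add(-1, 1), 2))))) = Mul(-1, Add(Mul(5, 23, Add(15, Mul(-1, 23))), Add(8, Mul(10, Pow(Add(-1, 1), 2))))) = Mul(-1, Add(Mul(5, 23, Add(15, -23)), Add(8, Mul(10, Pow(0, 2))))) = Mul(-1, Add(Mul(5, 23, -8), Add(8, Mul(10, 0)))) = Mul(-1, Add(-920, Add(8, 0))) = Mul(-1, Add(-920, 8)) = Mul(-1, -912) = 912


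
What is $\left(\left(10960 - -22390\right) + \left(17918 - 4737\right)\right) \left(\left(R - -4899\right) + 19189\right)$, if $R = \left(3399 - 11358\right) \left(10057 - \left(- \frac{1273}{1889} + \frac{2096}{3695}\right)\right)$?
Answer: $- \frac{25989003879649478414}{6979855} \approx -3.7234 \cdot 10^{12}$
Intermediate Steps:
$R = - \frac{558699086016834}{6979855}$ ($R = - 7959 \left(10057 - - \frac{744391}{6979855}\right) = - 7959 \left(10057 + \left(\frac{1273}{1889} - \frac{2096}{3695}\right)\right) = - 7959 \left(10057 + \frac{744391}{6979855}\right) = \left(-7959\right) \frac{70197146126}{6979855} = - \frac{558699086016834}{6979855} \approx -8.0045 \cdot 10^{7}$)
$\left(\left(10960 - -22390\right) + \left(17918 - 4737\right)\right) \left(\left(R - -4899\right) + 19189\right) = \left(\left(10960 - -22390\right) + \left(17918 - 4737\right)\right) \left(\left(- \frac{558699086016834}{6979855} - -4899\right) + 19189\right) = \left(\left(10960 + 22390\right) + 13181\right) \left(\left(- \frac{558699086016834}{6979855} + 4899\right) + 19189\right) = \left(33350 + 13181\right) \left(- \frac{558664891707189}{6979855} + 19189\right) = 46531 \left(- \frac{558530955269594}{6979855}\right) = - \frac{25989003879649478414}{6979855}$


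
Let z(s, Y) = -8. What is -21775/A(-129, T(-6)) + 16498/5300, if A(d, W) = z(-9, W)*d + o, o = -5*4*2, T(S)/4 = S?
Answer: -24760371/1314400 ≈ -18.838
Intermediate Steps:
T(S) = 4*S
o = -40 (o = -20*2 = -40)
A(d, W) = -40 - 8*d (A(d, W) = -8*d - 40 = -40 - 8*d)
-21775/A(-129, T(-6)) + 16498/5300 = -21775/(-40 - 8*(-129)) + 16498/5300 = -21775/(-40 + 1032) + 16498*(1/5300) = -21775/992 + 8249/2650 = -24760371/1314400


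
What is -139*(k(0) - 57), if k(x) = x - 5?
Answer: 8618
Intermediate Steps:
k(x) = -5 + x
-139*(k(0) - 57) = -139*((-5 + 0) - 57) = -139*(-5 - 57) = -139*(-62) = 8618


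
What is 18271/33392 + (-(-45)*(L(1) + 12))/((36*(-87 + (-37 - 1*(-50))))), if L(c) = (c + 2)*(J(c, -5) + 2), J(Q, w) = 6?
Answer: -75293/1235504 ≈ -0.060941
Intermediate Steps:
L(c) = 16 + 8*c (L(c) = (c + 2)*(6 + 2) = (2 + c)*8 = 16 + 8*c)
18271/33392 + (-(-45)*(L(1) + 12))/((36*(-87 + (-37 - 1*(-50))))) = 18271/33392 + (-(-45)*((16 + 8*1) + 12))/((36*(-87 + (-37 - 1*(-50))))) = 18271*(1/33392) + (-(-45)*((16 + 8) + 12))/((36*(-87 + (-37 + 50)))) = 18271/33392 + (-(-45)*(24 + 12))/((36*(-87 + 13))) = 18271/33392 + (-(-45)*36)/((36*(-74))) = 18271/33392 - 45*(-36)/(-2664) = 18271/33392 + 1620*(-1/2664) = 18271/33392 - 45/74 = -75293/1235504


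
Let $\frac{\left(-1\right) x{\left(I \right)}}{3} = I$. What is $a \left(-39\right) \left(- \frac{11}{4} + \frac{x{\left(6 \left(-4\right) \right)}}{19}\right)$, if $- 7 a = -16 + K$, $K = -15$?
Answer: $- \frac{95511}{532} \approx -179.53$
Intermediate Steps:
$x{\left(I \right)} = - 3 I$
$a = \frac{31}{7}$ ($a = - \frac{-16 - 15}{7} = \left(- \frac{1}{7}\right) \left(-31\right) = \frac{31}{7} \approx 4.4286$)
$a \left(-39\right) \left(- \frac{11}{4} + \frac{x{\left(6 \left(-4\right) \right)}}{19}\right) = \frac{31}{7} \left(-39\right) \left(- \frac{11}{4} + \frac{\left(-3\right) 6 \left(-4\right)}{19}\right) = - \frac{1209 \left(\left(-11\right) \frac{1}{4} + \left(-3\right) \left(-24\right) \frac{1}{19}\right)}{7} = - \frac{1209 \left(- \frac{11}{4} + 72 \cdot \frac{1}{19}\right)}{7} = - \frac{1209 \left(- \frac{11}{4} + \frac{72}{19}\right)}{7} = \left(- \frac{1209}{7}\right) \frac{79}{76} = - \frac{95511}{532}$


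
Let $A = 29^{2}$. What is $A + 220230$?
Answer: $221071$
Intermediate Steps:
$A = 841$
$A + 220230 = 841 + 220230 = 221071$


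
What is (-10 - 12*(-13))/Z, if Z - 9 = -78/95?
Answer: 13870/777 ≈ 17.851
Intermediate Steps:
Z = 777/95 (Z = 9 - 78/95 = 777/95 ≈ 8.1789)
(-10 - 12*(-13))/Z = (-10 - 12*(-13))/(777/95) = (-10 + 156)*(95/777) = 146*(95/777) = 13870/777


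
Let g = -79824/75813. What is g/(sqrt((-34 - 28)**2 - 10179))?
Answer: 26608*I*sqrt(6335)/160091785 ≈ 0.013229*I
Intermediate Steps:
g = -26608/25271 (g = -79824*1/75813 = -26608/25271 ≈ -1.0529)
g/(sqrt((-34 - 28)**2 - 10179)) = -26608/(25271*sqrt((-34 - 28)**2 - 10179)) = -26608/(25271*sqrt((-62)**2 - 10179)) = -26608/(25271*sqrt(3844 - 10179)) = -26608*(-I*sqrt(6335)/6335)/25271 = -(-26608)*I*sqrt(6335)/160091785 = 26608*I*sqrt(6335)/160091785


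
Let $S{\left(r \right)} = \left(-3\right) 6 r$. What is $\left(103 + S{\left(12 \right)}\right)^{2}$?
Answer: $12769$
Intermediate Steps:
$S{\left(r \right)} = - 18 r$
$\left(103 + S{\left(12 \right)}\right)^{2} = \left(103 - 216\right)^{2} = \left(-113\right)^{2} = 12769$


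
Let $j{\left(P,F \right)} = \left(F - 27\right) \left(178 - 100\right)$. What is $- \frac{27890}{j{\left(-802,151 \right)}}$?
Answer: $- \frac{13945}{4836} \approx -2.8836$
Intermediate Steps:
$j{\left(P,F \right)} = -2106 + 78 F$ ($j{\left(P,F \right)} = \left(-27 + F\right) 78 = -2106 + 78 F$)
$- \frac{27890}{j{\left(-802,151 \right)}} = - \frac{27890}{-2106 + 78 \cdot 151} = - \frac{27890}{-2106 + 11778} = - \frac{27890}{9672} = \left(-27890\right) \frac{1}{9672} = - \frac{13945}{4836}$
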